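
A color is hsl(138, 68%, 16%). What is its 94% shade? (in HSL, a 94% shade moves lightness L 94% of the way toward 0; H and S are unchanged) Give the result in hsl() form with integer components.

L moves 94% from 16 toward 0: 16 − 15.04 = 0.96 → 1.
H and S are unchanged.

hsl(138, 68%, 1%)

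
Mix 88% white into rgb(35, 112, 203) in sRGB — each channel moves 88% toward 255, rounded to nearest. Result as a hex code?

#E5EEF9

Lerp each channel 88% toward 255:
  R: 35 + 0.88×(255−35) = 35 + 193.6 = 228.6 → 229
  G: 112 + 0.88×(255−112) = 112 + 125.84 = 237.84 → 238
  B: 203 + 45.76 = 248.76 → 249
rgb(229, 238, 249) = #E5EEF9.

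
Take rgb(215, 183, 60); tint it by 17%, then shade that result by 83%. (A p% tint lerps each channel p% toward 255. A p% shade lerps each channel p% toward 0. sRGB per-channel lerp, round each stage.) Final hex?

#262110

Per channel, c → c + 0.17(255 − c):
  R: 215 + 6.8 = 221.8 → 222
  G: 183 + 0.17×(255−183) = 183 + 12.24 = 195.24 → 195
  B: 60 + 33.15 = 93.15 → 93
After the tint: rgb(222, 195, 93) = #dec35d.
An 83% shade moves each channel 83% toward 0:
  R: 222 + 0.83×(0−222) = 222 − 184.26 = 37.74 → 38
  G: 195 + 0.83×(0−195) = 195 − 161.85 = 33.15 → 33
  B: 93 − 77.19 = 15.81 → 16
rgb(38, 33, 16) = #262110.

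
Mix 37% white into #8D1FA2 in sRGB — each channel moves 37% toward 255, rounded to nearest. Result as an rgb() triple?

rgb(183, 114, 196)

#8D1FA2 is rgb(141, 31, 162).
A 37% tint moves each channel 37% toward 255:
  R: 141 + 42.18 = 183.18 → 183
  G: 31 + 0.37×(255−31) = 31 + 82.88 = 113.88 → 114
  B: 162 + 0.37×(255−162) = 162 + 34.41 = 196.41 → 196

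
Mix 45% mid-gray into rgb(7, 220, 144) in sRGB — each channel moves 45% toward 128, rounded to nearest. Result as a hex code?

#3DB389

A 45% tone moves each channel 45% toward 128:
  R: 7 + 54.45 = 61.45 → 61
  G: 220 − 41.4 = 178.6 → 179
  B: 144 − 7.2 = 136.8 → 137
rgb(61, 179, 137) = #3DB389.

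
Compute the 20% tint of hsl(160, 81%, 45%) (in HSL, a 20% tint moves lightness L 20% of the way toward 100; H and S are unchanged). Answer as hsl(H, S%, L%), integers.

L moves 20% from 45 toward 100: 45 + 11 = 56 → 56.
H and S are unchanged.

hsl(160, 81%, 56%)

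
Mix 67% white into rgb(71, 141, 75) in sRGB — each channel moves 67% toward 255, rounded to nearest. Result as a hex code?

#C2D9C4

Lerp each channel 67% toward 255:
  R: 71 + 0.67×(255−71) = 71 + 123.28 = 194.28 → 194
  G: 141 + 76.38 = 217.38 → 217
  B: 75 + 0.67×(255−75) = 75 + 120.6 = 195.6 → 196
rgb(194, 217, 196) = #C2D9C4.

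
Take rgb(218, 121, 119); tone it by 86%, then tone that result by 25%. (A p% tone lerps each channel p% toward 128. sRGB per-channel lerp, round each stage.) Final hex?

#8a7f7f

Lerp each channel 86% toward 128:
  R: 218 − 77.4 = 140.6 → 141
  G: 121 + 0.86×(128−121) = 121 + 6.02 = 127.02 → 127
  B: 119 + 0.86×(128−119) = 119 + 7.74 = 126.74 → 127
After the tone: rgb(141, 127, 127) = #8d7f7f.
Per channel, c → c + 0.25(128 − c):
  R: 141 − 3.25 = 137.75 → 138
  G: 127 + 0.25 = 127.25 → 127
  B: 127 + 0.25 = 127.25 → 127
rgb(138, 127, 127) = #8a7f7f.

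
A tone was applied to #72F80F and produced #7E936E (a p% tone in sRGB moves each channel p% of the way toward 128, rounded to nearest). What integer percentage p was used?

#72F80F is rgb(114, 248, 15); #7E936E is rgb(126, 147, 110).
On the G channel (widest range): 147 ≈ 248 + (p/100)(128 − 248), so p ≈ 100×(147 − 248)/(128 − 248) = -10100/-120 = 84.17.
p = 84 reproduces all three channels after rounding.

84%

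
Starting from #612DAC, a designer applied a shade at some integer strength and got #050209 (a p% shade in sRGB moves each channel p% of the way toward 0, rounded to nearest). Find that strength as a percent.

95%

#612DAC is rgb(97, 45, 172); #050209 is rgb(5, 2, 9).
On the B channel (widest range): 9 ≈ 172 + (p/100)(0 − 172), so p ≈ 100×(9 − 172)/(0 − 172) = -16300/-172 = 94.77.
p = 95 reproduces all three channels after rounding.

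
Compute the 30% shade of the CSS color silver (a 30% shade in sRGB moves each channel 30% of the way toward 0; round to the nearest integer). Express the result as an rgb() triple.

CSS silver is rgb(192, 192, 192).
A 30% shade moves each channel 30% toward 0:
  R: 192 + 0.3×(0−192) = 192 − 57.6 = 134.4 → 134
  G: 192 + 0.3×(0−192) = 192 − 57.6 = 134.4 → 134
  B: 192 + 0.3×(0−192) = 192 − 57.6 = 134.4 → 134

rgb(134, 134, 134)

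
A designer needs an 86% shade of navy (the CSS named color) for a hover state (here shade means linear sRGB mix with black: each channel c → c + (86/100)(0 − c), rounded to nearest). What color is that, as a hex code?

#000012

CSS navy is rgb(0, 0, 128).
Per channel, c → c + 0.86(0 − c):
  R: 0 + 0.86×(0−0) = 0 + 0 = 0 → 0
  G: 0 + 0.86×(0−0) = 0 + 0 = 0 → 0
  B: 128 + 0.86×(0−128) = 128 − 110.08 = 17.92 → 18
rgb(0, 0, 18) = #000012.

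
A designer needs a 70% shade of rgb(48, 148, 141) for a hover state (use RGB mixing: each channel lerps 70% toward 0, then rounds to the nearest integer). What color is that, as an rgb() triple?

rgb(14, 44, 42)

Lerp each channel 70% toward 0:
  R: 48 + 0.7×(0−48) = 48 − 33.6 = 14.4 → 14
  G: 148 + 0.7×(0−148) = 148 − 103.6 = 44.4 → 44
  B: 141 + 0.7×(0−141) = 141 − 98.7 = 42.3 → 42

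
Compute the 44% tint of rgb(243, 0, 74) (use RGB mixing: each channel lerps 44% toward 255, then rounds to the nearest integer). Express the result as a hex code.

A 44% tint moves each channel 44% toward 255:
  R: 243 + 0.44×(255−243) = 243 + 5.28 = 248.28 → 248
  G: 0 + 0.44×(255−0) = 0 + 112.2 = 112.2 → 112
  B: 74 + 0.44×(255−74) = 74 + 79.64 = 153.64 → 154
rgb(248, 112, 154) = #f8709a.

#f8709a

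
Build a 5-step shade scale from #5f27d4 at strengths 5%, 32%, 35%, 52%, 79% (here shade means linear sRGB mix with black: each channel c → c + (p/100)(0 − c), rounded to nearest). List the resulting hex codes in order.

#5f27d4 is rgb(95, 39, 212).
5%: (95 − 4.75 = 90.25→90, 39 − 1.95 = 37.05→37, 212 − 10.6 = 201.4→201) → #5a25c9
32%: (95 − 30.4 = 64.6→65, 39 − 12.48 = 26.52→27, 212 − 67.84 = 144.16→144) → #411b90
35%: (95 − 33.25 = 61.75→62, 39 − 13.65 = 25.35→25, 212 − 74.2 = 137.8→138) → #3e198a
52%: (95 − 49.4 = 45.6→46, 39 − 20.28 = 18.72→19, 212 − 110.24 = 101.76→102) → #2e1366
79%: (95 − 75.05 = 19.95→20, 39 − 30.81 = 8.19→8, 212 − 167.48 = 44.52→45) → #14082d

#5a25c9, #411b90, #3e198a, #2e1366, #14082d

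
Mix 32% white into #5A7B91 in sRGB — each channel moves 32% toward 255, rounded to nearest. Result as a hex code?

#5A7B91 is rgb(90, 123, 145).
A 32% tint moves each channel 32% toward 255:
  R: 90 + 0.32×(255−90) = 90 + 52.8 = 142.8 → 143
  G: 123 + 0.32×(255−123) = 123 + 42.24 = 165.24 → 165
  B: 145 + 35.2 = 180.2 → 180
rgb(143, 165, 180) = #8FA5B4.

#8FA5B4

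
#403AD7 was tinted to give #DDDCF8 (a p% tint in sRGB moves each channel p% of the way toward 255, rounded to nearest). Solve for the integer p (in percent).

82%

#403AD7 is rgb(64, 58, 215); #DDDCF8 is rgb(221, 220, 248).
On the G channel (widest range): 220 ≈ 58 + (p/100)(255 − 58), so p ≈ 100×(220 − 58)/(255 − 58) = 16200/197 = 82.23.
p = 82 reproduces all three channels after rounding.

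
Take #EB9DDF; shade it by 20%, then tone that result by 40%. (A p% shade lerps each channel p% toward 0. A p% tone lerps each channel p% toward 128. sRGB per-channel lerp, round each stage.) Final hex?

#EB9DDF is rgb(235, 157, 223).
Per channel, c → c + 0.2(0 − c):
  R: 235 − 47 = 188 → 188
  G: 157 + 0.2×(0−157) = 157 − 31.4 = 125.6 → 126
  B: 223 − 44.6 = 178.4 → 178
After the shade: rgb(188, 126, 178) = #BC7EB2.
A 40% tone moves each channel 40% toward 128:
  R: 188 + 0.4×(128−188) = 188 − 24 = 164 → 164
  G: 126 + 0.8 = 126.8 → 127
  B: 178 + 0.4×(128−178) = 178 − 20 = 158 → 158
rgb(164, 127, 158) = #A47F9E.

#A47F9E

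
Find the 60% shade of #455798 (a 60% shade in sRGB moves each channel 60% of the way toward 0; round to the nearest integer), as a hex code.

#455798 is rgb(69, 87, 152).
Per channel, c → c + 0.6(0 − c):
  R: 69 − 41.4 = 27.6 → 28
  G: 87 − 52.2 = 34.8 → 35
  B: 152 − 91.2 = 60.8 → 61
rgb(28, 35, 61) = #1C233D.

#1C233D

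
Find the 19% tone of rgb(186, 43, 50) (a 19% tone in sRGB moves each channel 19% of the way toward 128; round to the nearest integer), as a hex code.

A 19% tone moves each channel 19% toward 128:
  R: 186 − 11.02 = 174.98 → 175
  G: 43 + 0.19×(128−43) = 43 + 16.15 = 59.15 → 59
  B: 50 + 0.19×(128−50) = 50 + 14.82 = 64.82 → 65
rgb(175, 59, 65) = #AF3B41.

#AF3B41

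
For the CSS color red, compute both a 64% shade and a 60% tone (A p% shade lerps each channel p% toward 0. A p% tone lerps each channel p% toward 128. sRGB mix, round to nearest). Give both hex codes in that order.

#5C0000, #B34D4D

CSS red is rgb(255, 0, 0).
64% shade:
  R: 255 + 0.64×(0−255) = 255 − 163.2 = 91.8 → 92
  G: 0 + 0.64×(0−0) = 0 + 0 = 0 → 0
  B: 0 + 0.64×(0−0) = 0 + 0 = 0 → 0
  → #5C0000
60% tone:
  R: 255 − 76.2 = 178.8 → 179
  G: 0 + 0.6×(128−0) = 0 + 76.8 = 76.8 → 77
  B: 0 + 0.6×(128−0) = 0 + 76.8 = 76.8 → 77
  → #B34D4D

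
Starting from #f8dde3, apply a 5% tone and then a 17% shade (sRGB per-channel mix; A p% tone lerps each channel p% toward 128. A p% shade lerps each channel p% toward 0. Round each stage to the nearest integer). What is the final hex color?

#c9b3b8

#f8dde3 is rgb(248, 221, 227).
A 5% tone moves each channel 5% toward 128:
  R: 248 + 0.05×(128−248) = 248 − 6 = 242 → 242
  G: 221 − 4.65 = 216.35 → 216
  B: 227 + 0.05×(128−227) = 227 − 4.95 = 222.05 → 222
After the tone: rgb(242, 216, 222) = #f2d8de.
Lerp each channel 17% toward 0:
  R: 242 − 41.14 = 200.86 → 201
  G: 216 + 0.17×(0−216) = 216 − 36.72 = 179.28 → 179
  B: 222 + 0.17×(0−222) = 222 − 37.74 = 184.26 → 184
rgb(201, 179, 184) = #c9b3b8.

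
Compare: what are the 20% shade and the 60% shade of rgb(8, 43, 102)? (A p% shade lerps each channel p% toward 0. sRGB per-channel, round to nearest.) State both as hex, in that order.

20% shade:
  R: 8 + 0.2×(0−8) = 8 − 1.6 = 6.4 → 6
  G: 43 + 0.2×(0−43) = 43 − 8.6 = 34.4 → 34
  B: 102 − 20.4 = 81.6 → 82
  → #062252
60% shade:
  R: 8 + 0.6×(0−8) = 8 − 4.8 = 3.2 → 3
  G: 43 + 0.6×(0−43) = 43 − 25.8 = 17.2 → 17
  B: 102 + 0.6×(0−102) = 102 − 61.2 = 40.8 → 41
  → #031129

#062252, #031129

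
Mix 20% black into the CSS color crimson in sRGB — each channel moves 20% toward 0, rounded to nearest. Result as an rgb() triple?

rgb(176, 16, 48)

CSS crimson is rgb(220, 20, 60).
Lerp each channel 20% toward 0:
  R: 220 + 0.2×(0−220) = 220 − 44 = 176 → 176
  G: 20 + 0.2×(0−20) = 20 − 4 = 16 → 16
  B: 60 + 0.2×(0−60) = 60 − 12 = 48 → 48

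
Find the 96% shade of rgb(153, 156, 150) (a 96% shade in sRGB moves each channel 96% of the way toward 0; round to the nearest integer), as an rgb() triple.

Per channel, c → c + 0.96(0 − c):
  R: 153 + 0.96×(0−153) = 153 − 146.88 = 6.12 → 6
  G: 156 + 0.96×(0−156) = 156 − 149.76 = 6.24 → 6
  B: 150 − 144 = 6 → 6

rgb(6, 6, 6)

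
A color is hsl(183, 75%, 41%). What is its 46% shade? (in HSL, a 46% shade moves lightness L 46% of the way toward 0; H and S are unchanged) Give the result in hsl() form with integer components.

hsl(183, 75%, 22%)

L moves 46% from 41 toward 0: 41 − 18.86 = 22.14 → 22.
H and S are unchanged.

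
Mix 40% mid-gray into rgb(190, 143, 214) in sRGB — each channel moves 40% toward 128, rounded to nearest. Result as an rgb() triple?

rgb(165, 137, 180)

Lerp each channel 40% toward 128:
  R: 190 + 0.4×(128−190) = 190 − 24.8 = 165.2 → 165
  G: 143 + 0.4×(128−143) = 143 − 6 = 137 → 137
  B: 214 + 0.4×(128−214) = 214 − 34.4 = 179.6 → 180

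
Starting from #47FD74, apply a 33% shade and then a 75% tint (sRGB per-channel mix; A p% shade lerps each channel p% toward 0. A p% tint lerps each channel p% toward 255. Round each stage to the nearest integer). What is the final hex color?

#CBEAD3

#47FD74 is rgb(71, 253, 116).
Per channel, c → c + 0.33(0 − c):
  R: 71 + 0.33×(0−71) = 71 − 23.43 = 47.57 → 48
  G: 253 + 0.33×(0−253) = 253 − 83.49 = 169.51 → 170
  B: 116 − 38.28 = 77.72 → 78
After the shade: rgb(48, 170, 78) = #30AA4E.
Per channel, c → c + 0.75(255 − c):
  R: 48 + 155.25 = 203.25 → 203
  G: 170 + 63.75 = 233.75 → 234
  B: 78 + 132.75 = 210.75 → 211
rgb(203, 234, 211) = #CBEAD3.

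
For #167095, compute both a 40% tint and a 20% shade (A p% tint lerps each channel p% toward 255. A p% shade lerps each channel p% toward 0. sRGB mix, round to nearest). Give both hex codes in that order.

#73A9BF, #125A77

#167095 is rgb(22, 112, 149).
40% tint:
  R: 22 + 0.4×(255−22) = 22 + 93.2 = 115.2 → 115
  G: 112 + 0.4×(255−112) = 112 + 57.2 = 169.2 → 169
  B: 149 + 42.4 = 191.4 → 191
  → #73A9BF
20% shade:
  R: 22 + 0.2×(0−22) = 22 − 4.4 = 17.6 → 18
  G: 112 − 22.4 = 89.6 → 90
  B: 149 + 0.2×(0−149) = 149 − 29.8 = 119.2 → 119
  → #125A77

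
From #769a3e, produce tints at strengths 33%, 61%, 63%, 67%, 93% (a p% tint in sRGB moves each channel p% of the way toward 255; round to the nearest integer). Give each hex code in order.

#769a3e is rgb(118, 154, 62).
33%: (118 + 45.21 = 163.21→163, 154 + 33.33 = 187.33→187, 62 + 63.69 = 125.69→126) → #a3bb7e
61%: (118 + 83.57 = 201.57→202, 154 + 61.61 = 215.61→216, 62 + 117.73 = 179.73→180) → #cad8b4
63%: (118 + 86.31 = 204.31→204, 154 + 63.63 = 217.63→218, 62 + 121.59 = 183.59→184) → #ccdab8
67%: (118 + 91.79 = 209.79→210, 154 + 67.67 = 221.67→222, 62 + 129.31 = 191.31→191) → #d2debf
93%: (118 + 127.41 = 245.41→245, 154 + 93.93 = 247.93→248, 62 + 179.49 = 241.49→241) → #f5f8f1

#a3bb7e, #cad8b4, #ccdab8, #d2debf, #f5f8f1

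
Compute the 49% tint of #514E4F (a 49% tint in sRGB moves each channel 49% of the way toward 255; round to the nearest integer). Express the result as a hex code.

#514E4F is rgb(81, 78, 79).
Lerp each channel 49% toward 255:
  R: 81 + 85.26 = 166.26 → 166
  G: 78 + 0.49×(255−78) = 78 + 86.73 = 164.73 → 165
  B: 79 + 0.49×(255−79) = 79 + 86.24 = 165.24 → 165
rgb(166, 165, 165) = #A6A5A5.

#A6A5A5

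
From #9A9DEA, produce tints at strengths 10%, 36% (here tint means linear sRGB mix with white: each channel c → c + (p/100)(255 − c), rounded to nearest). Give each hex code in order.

#9A9DEA is rgb(154, 157, 234).
10%: (154 + 10.1 = 164.1→164, 157 + 9.8 = 166.8→167, 234 + 2.1 = 236.1→236) → #A4A7EC
36%: (154 + 36.36 = 190.36→190, 157 + 35.28 = 192.28→192, 234 + 7.56 = 241.56→242) → #BEC0F2

#A4A7EC, #BEC0F2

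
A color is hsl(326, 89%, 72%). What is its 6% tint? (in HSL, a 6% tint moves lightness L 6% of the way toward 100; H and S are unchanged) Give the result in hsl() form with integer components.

L moves 6% from 72 toward 100: 72 + 1.68 = 73.68 → 74.
H and S are unchanged.

hsl(326, 89%, 74%)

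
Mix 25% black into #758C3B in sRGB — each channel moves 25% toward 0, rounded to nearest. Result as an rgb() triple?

rgb(88, 105, 44)

#758C3B is rgb(117, 140, 59).
Lerp each channel 25% toward 0:
  R: 117 − 29.25 = 87.75 → 88
  G: 140 + 0.25×(0−140) = 140 − 35 = 105 → 105
  B: 59 + 0.25×(0−59) = 59 − 14.75 = 44.25 → 44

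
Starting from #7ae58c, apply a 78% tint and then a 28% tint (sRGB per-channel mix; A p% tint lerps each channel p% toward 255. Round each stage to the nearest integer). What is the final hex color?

#eafbed

#7ae58c is rgb(122, 229, 140).
Lerp each channel 78% toward 255:
  R: 122 + 0.78×(255−122) = 122 + 103.74 = 225.74 → 226
  G: 229 + 20.28 = 249.28 → 249
  B: 140 + 0.78×(255−140) = 140 + 89.7 = 229.7 → 230
After the tint: rgb(226, 249, 230) = #e2f9e6.
Lerp each channel 28% toward 255:
  R: 226 + 8.12 = 234.12 → 234
  G: 249 + 0.28×(255−249) = 249 + 1.68 = 250.68 → 251
  B: 230 + 0.28×(255−230) = 230 + 7 = 237 → 237
rgb(234, 251, 237) = #eafbed.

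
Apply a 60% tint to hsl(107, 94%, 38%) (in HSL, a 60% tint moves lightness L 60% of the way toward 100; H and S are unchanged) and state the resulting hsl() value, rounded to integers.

hsl(107, 94%, 75%)

L moves 60% from 38 toward 100: 38 + 37.2 = 75.2 → 75.
H and S are unchanged.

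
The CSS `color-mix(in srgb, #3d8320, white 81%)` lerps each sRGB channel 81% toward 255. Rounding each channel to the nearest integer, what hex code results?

#dae7d5

#3d8320 is rgb(61, 131, 32).
An 81% tint moves each channel 81% toward 255:
  R: 61 + 0.81×(255−61) = 61 + 157.14 = 218.14 → 218
  G: 131 + 100.44 = 231.44 → 231
  B: 32 + 180.63 = 212.63 → 213
rgb(218, 231, 213) = #dae7d5.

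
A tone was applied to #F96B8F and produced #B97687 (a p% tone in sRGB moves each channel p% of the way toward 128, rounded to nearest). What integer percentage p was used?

#F96B8F is rgb(249, 107, 143); #B97687 is rgb(185, 118, 135).
On the R channel (widest range): 185 ≈ 249 + (p/100)(128 − 249), so p ≈ 100×(185 − 249)/(128 − 249) = -6400/-121 = 52.89.
p = 53 reproduces all three channels after rounding.

53%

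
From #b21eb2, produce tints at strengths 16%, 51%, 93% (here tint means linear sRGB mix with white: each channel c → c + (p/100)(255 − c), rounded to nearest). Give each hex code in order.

#be42be, #d991d9, #faeffa

#b21eb2 is rgb(178, 30, 178).
16%: (178 + 12.32 = 190.32→190, 30 + 36 = 66→66, 178 + 12.32 = 190.32→190) → #be42be
51%: (178 + 39.27 = 217.27→217, 30 + 114.75 = 144.75→145, 178 + 39.27 = 217.27→217) → #d991d9
93%: (178 + 71.61 = 249.61→250, 30 + 209.25 = 239.25→239, 178 + 71.61 = 249.61→250) → #faeffa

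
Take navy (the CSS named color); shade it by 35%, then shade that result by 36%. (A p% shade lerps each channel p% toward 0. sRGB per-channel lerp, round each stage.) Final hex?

CSS navy is rgb(0, 0, 128).
A 35% shade moves each channel 35% toward 0:
  R: 0 + 0 = 0 → 0
  G: 0 + 0.35×(0−0) = 0 + 0 = 0 → 0
  B: 128 − 44.8 = 83.2 → 83
After the shade: rgb(0, 0, 83) = #000053.
Lerp each channel 36% toward 0:
  R: 0 + 0.36×(0−0) = 0 + 0 = 0 → 0
  G: 0 + 0.36×(0−0) = 0 + 0 = 0 → 0
  B: 83 − 29.88 = 53.12 → 53
rgb(0, 0, 53) = #000035.

#000035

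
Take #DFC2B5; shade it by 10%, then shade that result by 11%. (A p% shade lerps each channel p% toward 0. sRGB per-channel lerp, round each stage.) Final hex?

#DFC2B5 is rgb(223, 194, 181).
A 10% shade moves each channel 10% toward 0:
  R: 223 + 0.1×(0−223) = 223 − 22.3 = 200.7 → 201
  G: 194 − 19.4 = 174.6 → 175
  B: 181 + 0.1×(0−181) = 181 − 18.1 = 162.9 → 163
After the shade: rgb(201, 175, 163) = #C9AFA3.
Per channel, c → c + 0.11(0 − c):
  R: 201 − 22.11 = 178.89 → 179
  G: 175 + 0.11×(0−175) = 175 − 19.25 = 155.75 → 156
  B: 163 − 17.93 = 145.07 → 145
rgb(179, 156, 145) = #B39C91.

#B39C91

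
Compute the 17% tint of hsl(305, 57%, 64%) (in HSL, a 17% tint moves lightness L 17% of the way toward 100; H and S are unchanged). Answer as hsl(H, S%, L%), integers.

hsl(305, 57%, 70%)

L moves 17% from 64 toward 100: 64 + 6.12 = 70.12 → 70.
H and S are unchanged.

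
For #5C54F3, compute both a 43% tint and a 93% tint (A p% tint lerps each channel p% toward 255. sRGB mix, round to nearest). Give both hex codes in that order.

#A29EF8, #F4F3FE

#5C54F3 is rgb(92, 84, 243).
43% tint:
  R: 92 + 70.09 = 162.09 → 162
  G: 84 + 73.53 = 157.53 → 158
  B: 243 + 0.43×(255−243) = 243 + 5.16 = 248.16 → 248
  → #A29EF8
93% tint:
  R: 92 + 0.93×(255−92) = 92 + 151.59 = 243.59 → 244
  G: 84 + 159.03 = 243.03 → 243
  B: 243 + 11.16 = 254.16 → 254
  → #F4F3FE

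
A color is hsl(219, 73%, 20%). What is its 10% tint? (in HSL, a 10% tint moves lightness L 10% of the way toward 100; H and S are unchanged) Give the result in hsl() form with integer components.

L moves 10% from 20 toward 100: 20 + 8 = 28 → 28.
H and S are unchanged.

hsl(219, 73%, 28%)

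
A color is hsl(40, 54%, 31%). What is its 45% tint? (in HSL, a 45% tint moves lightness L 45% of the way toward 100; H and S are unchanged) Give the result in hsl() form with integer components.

L moves 45% from 31 toward 100: 31 + 31.05 = 62.05 → 62.
H and S are unchanged.

hsl(40, 54%, 62%)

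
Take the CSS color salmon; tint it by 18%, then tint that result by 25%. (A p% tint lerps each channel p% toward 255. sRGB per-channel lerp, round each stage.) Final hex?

#fcb1a8

CSS salmon is rgb(250, 128, 114).
Per channel, c → c + 0.18(255 − c):
  R: 250 + 0.18×(255−250) = 250 + 0.9 = 250.9 → 251
  G: 128 + 0.18×(255−128) = 128 + 22.86 = 150.86 → 151
  B: 114 + 25.38 = 139.38 → 139
After the tint: rgb(251, 151, 139) = #fb978b.
Per channel, c → c + 0.25(255 − c):
  R: 251 + 1 = 252 → 252
  G: 151 + 26 = 177 → 177
  B: 139 + 0.25×(255−139) = 139 + 29 = 168 → 168
rgb(252, 177, 168) = #fcb1a8.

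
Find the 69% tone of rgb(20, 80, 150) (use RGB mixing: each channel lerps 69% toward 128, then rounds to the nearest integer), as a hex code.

Lerp each channel 69% toward 128:
  R: 20 + 0.69×(128−20) = 20 + 74.52 = 94.52 → 95
  G: 80 + 0.69×(128−80) = 80 + 33.12 = 113.12 → 113
  B: 150 − 15.18 = 134.82 → 135
rgb(95, 113, 135) = #5F7187.

#5F7187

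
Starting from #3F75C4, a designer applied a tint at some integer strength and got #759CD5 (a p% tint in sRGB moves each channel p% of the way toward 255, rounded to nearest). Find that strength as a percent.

#3F75C4 is rgb(63, 117, 196); #759CD5 is rgb(117, 156, 213).
On the R channel (widest range): 117 ≈ 63 + (p/100)(255 − 63), so p ≈ 100×(117 − 63)/(255 − 63) = 5400/192 = 28.12.
p = 28 reproduces all three channels after rounding.

28%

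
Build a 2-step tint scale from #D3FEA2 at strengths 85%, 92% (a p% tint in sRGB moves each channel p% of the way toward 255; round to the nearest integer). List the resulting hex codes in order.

#F8FFF1, #FBFFF8

#D3FEA2 is rgb(211, 254, 162).
85%: (211 + 37.4 = 248.4→248, 254 + 0.85 = 254.85→255, 162 + 79.05 = 241.05→241) → #F8FFF1
92%: (211 + 40.48 = 251.48→251, 254 + 0.92 = 254.92→255, 162 + 85.56 = 247.56→248) → #FBFFF8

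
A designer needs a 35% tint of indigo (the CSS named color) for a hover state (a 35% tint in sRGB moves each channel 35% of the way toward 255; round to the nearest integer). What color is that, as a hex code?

#8A59AE

CSS indigo is rgb(75, 0, 130).
Per channel, c → c + 0.35(255 − c):
  R: 75 + 0.35×(255−75) = 75 + 63 = 138 → 138
  G: 0 + 0.35×(255−0) = 0 + 89.25 = 89.25 → 89
  B: 130 + 0.35×(255−130) = 130 + 43.75 = 173.75 → 174
rgb(138, 89, 174) = #8A59AE.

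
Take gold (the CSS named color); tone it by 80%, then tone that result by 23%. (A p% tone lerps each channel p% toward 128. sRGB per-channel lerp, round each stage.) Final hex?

#938D6C

CSS gold is rgb(255, 215, 0).
Lerp each channel 80% toward 128:
  R: 255 − 101.6 = 153.4 → 153
  G: 215 + 0.8×(128−215) = 215 − 69.6 = 145.4 → 145
  B: 0 + 102.4 = 102.4 → 102
After the tone: rgb(153, 145, 102) = #999166.
Lerp each channel 23% toward 128:
  R: 153 + 0.23×(128−153) = 153 − 5.75 = 147.25 → 147
  G: 145 − 3.91 = 141.09 → 141
  B: 102 + 0.23×(128−102) = 102 + 5.98 = 107.98 → 108
rgb(147, 141, 108) = #938D6C.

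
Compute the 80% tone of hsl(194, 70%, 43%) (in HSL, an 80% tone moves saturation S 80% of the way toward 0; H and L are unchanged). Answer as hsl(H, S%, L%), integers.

S moves 80% from 70 toward 0: 70 − 56 = 14 → 14.
H and L are unchanged.

hsl(194, 14%, 43%)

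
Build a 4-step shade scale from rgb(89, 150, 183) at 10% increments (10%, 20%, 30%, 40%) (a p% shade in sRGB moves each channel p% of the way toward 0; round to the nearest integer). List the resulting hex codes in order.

10%: (89 − 8.9 = 80.1→80, 150 − 15 = 135→135, 183 − 18.3 = 164.7→165) → #5087a5
20%: (89 − 17.8 = 71.2→71, 150 − 30 = 120→120, 183 − 36.6 = 146.4→146) → #477892
30%: (89 − 26.7 = 62.3→62, 150 − 45 = 105→105, 183 − 54.9 = 128.1→128) → #3e6980
40%: (89 − 35.6 = 53.4→53, 150 − 60 = 90→90, 183 − 73.2 = 109.8→110) → #355a6e

#5087a5, #477892, #3e6980, #355a6e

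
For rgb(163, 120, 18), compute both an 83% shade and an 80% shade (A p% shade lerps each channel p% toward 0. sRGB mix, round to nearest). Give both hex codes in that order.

83% shade:
  R: 163 + 0.83×(0−163) = 163 − 135.29 = 27.71 → 28
  G: 120 + 0.83×(0−120) = 120 − 99.6 = 20.4 → 20
  B: 18 − 14.94 = 3.06 → 3
  → #1c1403
80% shade:
  R: 163 + 0.8×(0−163) = 163 − 130.4 = 32.6 → 33
  G: 120 + 0.8×(0−120) = 120 − 96 = 24 → 24
  B: 18 − 14.4 = 3.6 → 4
  → #211804

#1c1403, #211804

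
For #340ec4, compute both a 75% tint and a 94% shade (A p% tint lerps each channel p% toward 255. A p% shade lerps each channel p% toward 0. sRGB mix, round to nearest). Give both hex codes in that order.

#ccc3f0, #03010c

#340ec4 is rgb(52, 14, 196).
75% tint:
  R: 52 + 152.25 = 204.25 → 204
  G: 14 + 180.75 = 194.75 → 195
  B: 196 + 44.25 = 240.25 → 240
  → #ccc3f0
94% shade:
  R: 52 + 0.94×(0−52) = 52 − 48.88 = 3.12 → 3
  G: 14 + 0.94×(0−14) = 14 − 13.16 = 0.84 → 1
  B: 196 − 184.24 = 11.76 → 12
  → #03010c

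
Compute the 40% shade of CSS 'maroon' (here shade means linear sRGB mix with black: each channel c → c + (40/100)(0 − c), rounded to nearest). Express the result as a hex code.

#4D0000

CSS maroon is rgb(128, 0, 0).
Per channel, c → c + 0.4(0 − c):
  R: 128 + 0.4×(0−128) = 128 − 51.2 = 76.8 → 77
  G: 0 + 0.4×(0−0) = 0 + 0 = 0 → 0
  B: 0 + 0 = 0 → 0
rgb(77, 0, 0) = #4D0000.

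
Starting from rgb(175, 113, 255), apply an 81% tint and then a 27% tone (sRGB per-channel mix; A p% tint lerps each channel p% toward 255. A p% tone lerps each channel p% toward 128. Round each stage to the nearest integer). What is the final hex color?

#D2C9DD

Lerp each channel 81% toward 255:
  R: 175 + 64.8 = 239.8 → 240
  G: 113 + 0.81×(255−113) = 113 + 115.02 = 228.02 → 228
  B: 255 + 0 = 255 → 255
After the tint: rgb(240, 228, 255) = #F0E4FF.
Per channel, c → c + 0.27(128 − c):
  R: 240 + 0.27×(128−240) = 240 − 30.24 = 209.76 → 210
  G: 228 + 0.27×(128−228) = 228 − 27 = 201 → 201
  B: 255 − 34.29 = 220.71 → 221
rgb(210, 201, 221) = #D2C9DD.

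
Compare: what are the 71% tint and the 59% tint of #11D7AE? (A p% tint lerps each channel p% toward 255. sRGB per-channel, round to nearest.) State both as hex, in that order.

#11D7AE is rgb(17, 215, 174).
71% tint:
  R: 17 + 0.71×(255−17) = 17 + 168.98 = 185.98 → 186
  G: 215 + 0.71×(255−215) = 215 + 28.4 = 243.4 → 243
  B: 174 + 0.71×(255−174) = 174 + 57.51 = 231.51 → 232
  → #BAF3E8
59% tint:
  R: 17 + 0.59×(255−17) = 17 + 140.42 = 157.42 → 157
  G: 215 + 0.59×(255−215) = 215 + 23.6 = 238.6 → 239
  B: 174 + 47.79 = 221.79 → 222
  → #9DEFDE

#BAF3E8, #9DEFDE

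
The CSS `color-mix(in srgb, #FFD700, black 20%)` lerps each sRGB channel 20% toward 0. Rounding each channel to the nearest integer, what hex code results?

#CCAC00

#FFD700 is rgb(255, 215, 0).
Per channel, c → c + 0.2(0 − c):
  R: 255 − 51 = 204 → 204
  G: 215 + 0.2×(0−215) = 215 − 43 = 172 → 172
  B: 0 + 0.2×(0−0) = 0 + 0 = 0 → 0
rgb(204, 172, 0) = #CCAC00.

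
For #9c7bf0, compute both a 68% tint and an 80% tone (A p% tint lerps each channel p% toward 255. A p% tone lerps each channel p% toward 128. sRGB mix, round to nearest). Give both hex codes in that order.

#9c7bf0 is rgb(156, 123, 240).
68% tint:
  R: 156 + 67.32 = 223.32 → 223
  G: 123 + 0.68×(255−123) = 123 + 89.76 = 212.76 → 213
  B: 240 + 0.68×(255−240) = 240 + 10.2 = 250.2 → 250
  → #dfd5fa
80% tone:
  R: 156 + 0.8×(128−156) = 156 − 22.4 = 133.6 → 134
  G: 123 + 0.8×(128−123) = 123 + 4 = 127 → 127
  B: 240 − 89.6 = 150.4 → 150
  → #867f96

#dfd5fa, #867f96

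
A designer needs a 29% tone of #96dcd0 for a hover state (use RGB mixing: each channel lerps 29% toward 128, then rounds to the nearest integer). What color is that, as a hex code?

#90c1b9

#96dcd0 is rgb(150, 220, 208).
Per channel, c → c + 0.29(128 − c):
  R: 150 + 0.29×(128−150) = 150 − 6.38 = 143.62 → 144
  G: 220 − 26.68 = 193.32 → 193
  B: 208 + 0.29×(128−208) = 208 − 23.2 = 184.8 → 185
rgb(144, 193, 185) = #90c1b9.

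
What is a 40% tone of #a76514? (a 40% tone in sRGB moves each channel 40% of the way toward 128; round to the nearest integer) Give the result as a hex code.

#a76514 is rgb(167, 101, 20).
A 40% tone moves each channel 40% toward 128:
  R: 167 − 15.6 = 151.4 → 151
  G: 101 + 0.4×(128−101) = 101 + 10.8 = 111.8 → 112
  B: 20 + 0.4×(128−20) = 20 + 43.2 = 63.2 → 63
rgb(151, 112, 63) = #97703f.

#97703f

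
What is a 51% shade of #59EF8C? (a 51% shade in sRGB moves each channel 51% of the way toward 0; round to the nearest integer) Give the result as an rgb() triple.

#59EF8C is rgb(89, 239, 140).
Lerp each channel 51% toward 0:
  R: 89 + 0.51×(0−89) = 89 − 45.39 = 43.61 → 44
  G: 239 + 0.51×(0−239) = 239 − 121.89 = 117.11 → 117
  B: 140 − 71.4 = 68.6 → 69

rgb(44, 117, 69)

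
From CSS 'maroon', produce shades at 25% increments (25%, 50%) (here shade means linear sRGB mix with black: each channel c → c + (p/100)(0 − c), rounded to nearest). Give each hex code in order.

#600000, #400000

CSS maroon is rgb(128, 0, 0).
25%: (128 − 32 = 96→96, 0→0, 0→0) → #600000
50%: (128 − 64 = 64→64, 0→0, 0→0) → #400000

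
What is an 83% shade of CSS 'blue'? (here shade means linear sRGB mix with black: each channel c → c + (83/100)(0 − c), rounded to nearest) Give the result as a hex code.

CSS blue is rgb(0, 0, 255).
Per channel, c → c + 0.83(0 − c):
  R: 0 + 0.83×(0−0) = 0 + 0 = 0 → 0
  G: 0 + 0.83×(0−0) = 0 + 0 = 0 → 0
  B: 255 + 0.83×(0−255) = 255 − 211.65 = 43.35 → 43
rgb(0, 0, 43) = #00002b.

#00002b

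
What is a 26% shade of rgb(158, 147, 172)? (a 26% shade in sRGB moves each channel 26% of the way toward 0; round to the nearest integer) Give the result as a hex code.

#756d7f

Lerp each channel 26% toward 0:
  R: 158 + 0.26×(0−158) = 158 − 41.08 = 116.92 → 117
  G: 147 − 38.22 = 108.78 → 109
  B: 172 + 0.26×(0−172) = 172 − 44.72 = 127.28 → 127
rgb(117, 109, 127) = #756d7f.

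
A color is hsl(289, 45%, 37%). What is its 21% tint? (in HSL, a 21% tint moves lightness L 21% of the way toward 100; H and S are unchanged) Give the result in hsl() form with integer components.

L moves 21% from 37 toward 100: 37 + 13.23 = 50.23 → 50.
H and S are unchanged.

hsl(289, 45%, 50%)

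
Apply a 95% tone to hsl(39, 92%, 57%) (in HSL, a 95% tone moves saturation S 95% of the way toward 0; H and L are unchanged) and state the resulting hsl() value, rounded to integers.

S moves 95% from 92 toward 0: 92 − 87.4 = 4.6 → 5.
H and L are unchanged.

hsl(39, 5%, 57%)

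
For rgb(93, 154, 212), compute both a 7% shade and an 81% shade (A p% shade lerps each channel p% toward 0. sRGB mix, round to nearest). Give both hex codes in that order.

#568FC5, #121D28

7% shade:
  R: 93 − 6.51 = 86.49 → 86
  G: 154 + 0.07×(0−154) = 154 − 10.78 = 143.22 → 143
  B: 212 − 14.84 = 197.16 → 197
  → #568FC5
81% shade:
  R: 93 − 75.33 = 17.67 → 18
  G: 154 − 124.74 = 29.26 → 29
  B: 212 − 171.72 = 40.28 → 40
  → #121D28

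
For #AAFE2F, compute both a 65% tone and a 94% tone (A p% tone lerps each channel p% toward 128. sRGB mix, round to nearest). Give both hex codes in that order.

#AAFE2F is rgb(170, 254, 47).
65% tone:
  R: 170 + 0.65×(128−170) = 170 − 27.3 = 142.7 → 143
  G: 254 − 81.9 = 172.1 → 172
  B: 47 + 52.65 = 99.65 → 100
  → #8FAC64
94% tone:
  R: 170 + 0.94×(128−170) = 170 − 39.48 = 130.52 → 131
  G: 254 + 0.94×(128−254) = 254 − 118.44 = 135.56 → 136
  B: 47 + 0.94×(128−47) = 47 + 76.14 = 123.14 → 123
  → #83887B

#8FAC64, #83887B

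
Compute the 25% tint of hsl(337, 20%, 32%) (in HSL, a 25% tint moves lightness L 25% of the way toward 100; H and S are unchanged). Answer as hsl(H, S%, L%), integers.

hsl(337, 20%, 49%)

L moves 25% from 32 toward 100: 32 + 17 = 49 → 49.
H and S are unchanged.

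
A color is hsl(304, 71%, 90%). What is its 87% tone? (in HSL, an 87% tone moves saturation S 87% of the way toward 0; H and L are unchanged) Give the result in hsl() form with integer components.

hsl(304, 9%, 90%)

S moves 87% from 71 toward 0: 71 − 61.77 = 9.23 → 9.
H and L are unchanged.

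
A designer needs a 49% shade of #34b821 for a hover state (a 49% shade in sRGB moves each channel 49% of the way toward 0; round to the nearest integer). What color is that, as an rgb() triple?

rgb(27, 94, 17)

#34b821 is rgb(52, 184, 33).
Lerp each channel 49% toward 0:
  R: 52 + 0.49×(0−52) = 52 − 25.48 = 26.52 → 27
  G: 184 + 0.49×(0−184) = 184 − 90.16 = 93.84 → 94
  B: 33 + 0.49×(0−33) = 33 − 16.17 = 16.83 → 17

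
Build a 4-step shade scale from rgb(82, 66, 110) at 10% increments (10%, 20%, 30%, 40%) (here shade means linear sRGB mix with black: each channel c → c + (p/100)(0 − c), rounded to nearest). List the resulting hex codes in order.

#4A3B63, #423558, #392E4D, #312842

10%: (82 − 8.2 = 73.8→74, 66 − 6.6 = 59.4→59, 110 − 11 = 99→99) → #4A3B63
20%: (82 − 16.4 = 65.6→66, 66 − 13.2 = 52.8→53, 110 − 22 = 88→88) → #423558
30%: (82 − 24.6 = 57.4→57, 66 − 19.8 = 46.2→46, 110 − 33 = 77→77) → #392E4D
40%: (82 − 32.8 = 49.2→49, 66 − 26.4 = 39.6→40, 110 − 44 = 66→66) → #312842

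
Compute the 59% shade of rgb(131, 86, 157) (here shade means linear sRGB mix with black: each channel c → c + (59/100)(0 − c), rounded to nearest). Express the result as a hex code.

A 59% shade moves each channel 59% toward 0:
  R: 131 + 0.59×(0−131) = 131 − 77.29 = 53.71 → 54
  G: 86 + 0.59×(0−86) = 86 − 50.74 = 35.26 → 35
  B: 157 − 92.63 = 64.37 → 64
rgb(54, 35, 64) = #362340.

#362340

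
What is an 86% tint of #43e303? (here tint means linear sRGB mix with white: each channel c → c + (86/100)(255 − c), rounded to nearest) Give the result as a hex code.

#e5fbdc

#43e303 is rgb(67, 227, 3).
Lerp each channel 86% toward 255:
  R: 67 + 0.86×(255−67) = 67 + 161.68 = 228.68 → 229
  G: 227 + 0.86×(255−227) = 227 + 24.08 = 251.08 → 251
  B: 3 + 216.72 = 219.72 → 220
rgb(229, 251, 220) = #e5fbdc.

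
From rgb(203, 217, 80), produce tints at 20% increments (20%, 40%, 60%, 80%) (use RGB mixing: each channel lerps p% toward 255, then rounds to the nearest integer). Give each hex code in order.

20%: (203 + 10.4 = 213.4→213, 217 + 7.6 = 224.6→225, 80 + 35 = 115→115) → #D5E173
40%: (203 + 20.8 = 223.8→224, 217 + 15.2 = 232.2→232, 80 + 70 = 150→150) → #E0E896
60%: (203 + 31.2 = 234.2→234, 217 + 22.8 = 239.8→240, 80 + 105 = 185→185) → #EAF0B9
80%: (203 + 41.6 = 244.6→245, 217 + 30.4 = 247.4→247, 80 + 140 = 220→220) → #F5F7DC

#D5E173, #E0E896, #EAF0B9, #F5F7DC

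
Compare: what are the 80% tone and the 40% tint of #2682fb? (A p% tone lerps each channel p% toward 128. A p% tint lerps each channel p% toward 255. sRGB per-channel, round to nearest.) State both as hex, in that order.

#6e8099, #7db4fd

#2682fb is rgb(38, 130, 251).
80% tone:
  R: 38 + 0.8×(128−38) = 38 + 72 = 110 → 110
  G: 130 + 0.8×(128−130) = 130 − 1.6 = 128.4 → 128
  B: 251 + 0.8×(128−251) = 251 − 98.4 = 152.6 → 153
  → #6e8099
40% tint:
  R: 38 + 0.4×(255−38) = 38 + 86.8 = 124.8 → 125
  G: 130 + 50 = 180 → 180
  B: 251 + 0.4×(255−251) = 251 + 1.6 = 252.6 → 253
  → #7db4fd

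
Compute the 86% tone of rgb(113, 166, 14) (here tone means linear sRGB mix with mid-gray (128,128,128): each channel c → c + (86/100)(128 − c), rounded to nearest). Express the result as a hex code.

An 86% tone moves each channel 86% toward 128:
  R: 113 + 12.9 = 125.9 → 126
  G: 166 + 0.86×(128−166) = 166 − 32.68 = 133.32 → 133
  B: 14 + 0.86×(128−14) = 14 + 98.04 = 112.04 → 112
rgb(126, 133, 112) = #7e8570.

#7e8570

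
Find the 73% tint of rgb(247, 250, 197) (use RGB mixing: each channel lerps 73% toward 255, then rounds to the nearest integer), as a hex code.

#FDFEEF

Per channel, c → c + 0.73(255 − c):
  R: 247 + 0.73×(255−247) = 247 + 5.84 = 252.84 → 253
  G: 250 + 0.73×(255−250) = 250 + 3.65 = 253.65 → 254
  B: 197 + 42.34 = 239.34 → 239
rgb(253, 254, 239) = #FDFEEF.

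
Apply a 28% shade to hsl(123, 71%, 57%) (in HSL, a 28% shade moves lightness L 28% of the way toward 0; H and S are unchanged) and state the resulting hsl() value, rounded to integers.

L moves 28% from 57 toward 0: 57 − 15.96 = 41.04 → 41.
H and S are unchanged.

hsl(123, 71%, 41%)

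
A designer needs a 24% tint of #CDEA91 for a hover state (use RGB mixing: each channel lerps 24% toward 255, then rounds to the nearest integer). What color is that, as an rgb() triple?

#CDEA91 is rgb(205, 234, 145).
A 24% tint moves each channel 24% toward 255:
  R: 205 + 0.24×(255−205) = 205 + 12 = 217 → 217
  G: 234 + 0.24×(255−234) = 234 + 5.04 = 239.04 → 239
  B: 145 + 0.24×(255−145) = 145 + 26.4 = 171.4 → 171

rgb(217, 239, 171)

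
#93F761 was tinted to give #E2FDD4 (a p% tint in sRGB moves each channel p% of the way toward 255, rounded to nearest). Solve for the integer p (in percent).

73%

#93F761 is rgb(147, 247, 97); #E2FDD4 is rgb(226, 253, 212).
On the B channel (widest range): 212 ≈ 97 + (p/100)(255 − 97), so p ≈ 100×(212 − 97)/(255 − 97) = 11500/158 = 72.78.
p = 73 reproduces all three channels after rounding.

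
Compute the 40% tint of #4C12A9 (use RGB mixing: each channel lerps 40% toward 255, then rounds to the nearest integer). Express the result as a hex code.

#4C12A9 is rgb(76, 18, 169).
Lerp each channel 40% toward 255:
  R: 76 + 0.4×(255−76) = 76 + 71.6 = 147.6 → 148
  G: 18 + 0.4×(255−18) = 18 + 94.8 = 112.8 → 113
  B: 169 + 0.4×(255−169) = 169 + 34.4 = 203.4 → 203
rgb(148, 113, 203) = #9471CB.

#9471CB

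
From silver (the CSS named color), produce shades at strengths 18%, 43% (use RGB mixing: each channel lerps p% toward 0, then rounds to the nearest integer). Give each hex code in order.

CSS silver is rgb(192, 192, 192).
18%: (192 − 34.56 = 157.44→157, 192 − 34.56 = 157.44→157, 192 − 34.56 = 157.44→157) → #9d9d9d
43%: (192 − 82.56 = 109.44→109, 192 − 82.56 = 109.44→109, 192 − 82.56 = 109.44→109) → #6d6d6d

#9d9d9d, #6d6d6d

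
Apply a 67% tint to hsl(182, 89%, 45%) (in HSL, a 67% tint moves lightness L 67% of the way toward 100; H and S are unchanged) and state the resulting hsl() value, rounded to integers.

hsl(182, 89%, 82%)

L moves 67% from 45 toward 100: 45 + 36.85 = 81.85 → 82.
H and S are unchanged.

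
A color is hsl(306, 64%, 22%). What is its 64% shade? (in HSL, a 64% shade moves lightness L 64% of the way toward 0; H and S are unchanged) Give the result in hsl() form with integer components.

hsl(306, 64%, 8%)

L moves 64% from 22 toward 0: 22 − 14.08 = 7.92 → 8.
H and S are unchanged.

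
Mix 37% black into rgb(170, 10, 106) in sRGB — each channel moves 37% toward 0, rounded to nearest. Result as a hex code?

Lerp each channel 37% toward 0:
  R: 170 + 0.37×(0−170) = 170 − 62.9 = 107.1 → 107
  G: 10 − 3.7 = 6.3 → 6
  B: 106 + 0.37×(0−106) = 106 − 39.22 = 66.78 → 67
rgb(107, 6, 67) = #6b0643.

#6b0643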